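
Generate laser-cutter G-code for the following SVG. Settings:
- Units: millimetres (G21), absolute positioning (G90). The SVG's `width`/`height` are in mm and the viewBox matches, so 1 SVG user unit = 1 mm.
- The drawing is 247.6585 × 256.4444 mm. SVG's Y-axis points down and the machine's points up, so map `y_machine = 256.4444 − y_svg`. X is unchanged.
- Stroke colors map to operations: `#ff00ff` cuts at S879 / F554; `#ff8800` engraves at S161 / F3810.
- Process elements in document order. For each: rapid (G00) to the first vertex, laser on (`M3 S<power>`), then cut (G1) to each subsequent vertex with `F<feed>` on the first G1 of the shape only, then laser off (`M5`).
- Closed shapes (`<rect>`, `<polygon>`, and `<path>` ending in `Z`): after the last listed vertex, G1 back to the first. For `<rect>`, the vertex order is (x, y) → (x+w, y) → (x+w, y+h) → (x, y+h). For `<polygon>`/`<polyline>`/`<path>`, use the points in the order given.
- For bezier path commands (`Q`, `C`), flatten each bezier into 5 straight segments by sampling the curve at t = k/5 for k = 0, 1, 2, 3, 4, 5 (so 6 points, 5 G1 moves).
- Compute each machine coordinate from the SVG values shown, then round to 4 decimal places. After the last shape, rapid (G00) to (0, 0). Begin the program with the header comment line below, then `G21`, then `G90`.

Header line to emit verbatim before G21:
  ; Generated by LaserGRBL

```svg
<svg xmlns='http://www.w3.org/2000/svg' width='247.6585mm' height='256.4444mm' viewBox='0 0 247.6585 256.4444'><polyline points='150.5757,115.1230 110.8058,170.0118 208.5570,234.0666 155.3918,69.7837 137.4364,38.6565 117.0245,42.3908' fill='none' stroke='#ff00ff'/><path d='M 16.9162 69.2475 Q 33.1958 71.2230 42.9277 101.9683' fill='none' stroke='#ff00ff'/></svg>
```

1 u = 1 mm; y_m = 256.4444 − y.

[1] `<polyline>` open polyline, #ff00ff→cut S879 F554: (150.5757,141.3214) → (110.8058,86.4326) → (208.5570,22.3778) → (155.3918,186.6607) → (137.4364,217.7879) → (117.0245,214.0536)

[2] `<path>` quadratic bezier, #ff00ff→cut S879 F554: (16.9162,187.1969) → (23.1661,185.2559) → (28.8922,181.0133) → (34.0945,174.4692) → (38.7730,165.6234) → (42.9277,154.4761)

; Generated by LaserGRBL
G21
G90
G00 X150.5757 Y141.3214
M3 S879
G1 X110.8058 Y86.4326 F554
G1 X208.5570 Y22.3778
G1 X155.3918 Y186.6607
G1 X137.4364 Y217.7879
G1 X117.0245 Y214.0536
M5
G00 X16.9162 Y187.1969
M3 S879
G1 X23.1661 Y185.2559 F554
G1 X28.8922 Y181.0133
G1 X34.0945 Y174.4692
G1 X38.7730 Y165.6234
G1 X42.9277 Y154.4761
M5
G00 X0.0000 Y0.0000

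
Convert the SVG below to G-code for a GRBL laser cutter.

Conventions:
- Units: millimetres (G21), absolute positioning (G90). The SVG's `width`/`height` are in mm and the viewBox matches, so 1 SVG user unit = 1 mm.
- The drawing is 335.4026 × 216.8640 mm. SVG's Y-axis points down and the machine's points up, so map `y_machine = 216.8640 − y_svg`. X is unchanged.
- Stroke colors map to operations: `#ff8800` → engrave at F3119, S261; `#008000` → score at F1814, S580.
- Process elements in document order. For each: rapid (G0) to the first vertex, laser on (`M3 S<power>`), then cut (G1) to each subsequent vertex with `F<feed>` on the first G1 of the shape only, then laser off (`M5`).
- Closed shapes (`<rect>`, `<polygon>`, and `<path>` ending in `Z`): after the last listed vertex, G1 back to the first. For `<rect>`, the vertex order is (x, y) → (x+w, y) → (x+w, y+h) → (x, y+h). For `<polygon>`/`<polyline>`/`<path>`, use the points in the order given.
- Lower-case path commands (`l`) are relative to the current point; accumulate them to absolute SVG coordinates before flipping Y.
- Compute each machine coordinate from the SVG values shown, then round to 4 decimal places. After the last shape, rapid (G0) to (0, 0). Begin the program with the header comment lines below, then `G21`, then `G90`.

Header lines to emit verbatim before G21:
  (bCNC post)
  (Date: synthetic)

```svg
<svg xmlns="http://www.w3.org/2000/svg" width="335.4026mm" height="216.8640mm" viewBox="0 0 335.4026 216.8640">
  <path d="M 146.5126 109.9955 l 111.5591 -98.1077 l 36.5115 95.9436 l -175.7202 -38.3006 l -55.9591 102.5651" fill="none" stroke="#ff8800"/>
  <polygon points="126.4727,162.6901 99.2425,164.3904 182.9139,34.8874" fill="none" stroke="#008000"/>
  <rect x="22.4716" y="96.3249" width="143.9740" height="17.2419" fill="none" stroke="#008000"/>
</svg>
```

viewBox `0 0 335.4026 216.8640` with mm width/height → 1 unit = 1 mm. Flip: y_m = 216.8640 − y_svg.

**Shape 1** — `<path>` open polyline, stroke `#ff8800` → engrave (S261, F3119). Machine vertices: (146.5126,106.8685) → (258.0717,204.9762) → (294.5832,109.0326) → (118.8630,147.3332) → (62.9039,44.7681). Open path.

**Shape 2** — `<polygon>` closed polygon, stroke `#008000` → score (S580, F1814). Machine vertices: (126.4727,54.1739) → (99.2425,52.4736) → (182.9139,181.9766) → (126.4727,54.1739). Closed: final G1 returns to the first vertex.

**Shape 3** — `<rect>` rectangle, stroke `#008000` → score (S580, F1814). Machine vertices: (22.4716,120.5391) → (166.4456,120.5391) → (166.4456,103.2972) → (22.4716,103.2972) → (22.4716,120.5391). Closed: final G1 returns to the first vertex.

(bCNC post)
(Date: synthetic)
G21
G90
G0 X146.5126 Y106.8685
M3 S261
G1 X258.0717 Y204.9762 F3119
G1 X294.5832 Y109.0326
G1 X118.8630 Y147.3332
G1 X62.9039 Y44.7681
M5
G0 X126.4727 Y54.1739
M3 S580
G1 X99.2425 Y52.4736 F1814
G1 X182.9139 Y181.9766
G1 X126.4727 Y54.1739
M5
G0 X22.4716 Y120.5391
M3 S580
G1 X166.4456 Y120.5391 F1814
G1 X166.4456 Y103.2972
G1 X22.4716 Y103.2972
G1 X22.4716 Y120.5391
M5
G0 X0.0000 Y0.0000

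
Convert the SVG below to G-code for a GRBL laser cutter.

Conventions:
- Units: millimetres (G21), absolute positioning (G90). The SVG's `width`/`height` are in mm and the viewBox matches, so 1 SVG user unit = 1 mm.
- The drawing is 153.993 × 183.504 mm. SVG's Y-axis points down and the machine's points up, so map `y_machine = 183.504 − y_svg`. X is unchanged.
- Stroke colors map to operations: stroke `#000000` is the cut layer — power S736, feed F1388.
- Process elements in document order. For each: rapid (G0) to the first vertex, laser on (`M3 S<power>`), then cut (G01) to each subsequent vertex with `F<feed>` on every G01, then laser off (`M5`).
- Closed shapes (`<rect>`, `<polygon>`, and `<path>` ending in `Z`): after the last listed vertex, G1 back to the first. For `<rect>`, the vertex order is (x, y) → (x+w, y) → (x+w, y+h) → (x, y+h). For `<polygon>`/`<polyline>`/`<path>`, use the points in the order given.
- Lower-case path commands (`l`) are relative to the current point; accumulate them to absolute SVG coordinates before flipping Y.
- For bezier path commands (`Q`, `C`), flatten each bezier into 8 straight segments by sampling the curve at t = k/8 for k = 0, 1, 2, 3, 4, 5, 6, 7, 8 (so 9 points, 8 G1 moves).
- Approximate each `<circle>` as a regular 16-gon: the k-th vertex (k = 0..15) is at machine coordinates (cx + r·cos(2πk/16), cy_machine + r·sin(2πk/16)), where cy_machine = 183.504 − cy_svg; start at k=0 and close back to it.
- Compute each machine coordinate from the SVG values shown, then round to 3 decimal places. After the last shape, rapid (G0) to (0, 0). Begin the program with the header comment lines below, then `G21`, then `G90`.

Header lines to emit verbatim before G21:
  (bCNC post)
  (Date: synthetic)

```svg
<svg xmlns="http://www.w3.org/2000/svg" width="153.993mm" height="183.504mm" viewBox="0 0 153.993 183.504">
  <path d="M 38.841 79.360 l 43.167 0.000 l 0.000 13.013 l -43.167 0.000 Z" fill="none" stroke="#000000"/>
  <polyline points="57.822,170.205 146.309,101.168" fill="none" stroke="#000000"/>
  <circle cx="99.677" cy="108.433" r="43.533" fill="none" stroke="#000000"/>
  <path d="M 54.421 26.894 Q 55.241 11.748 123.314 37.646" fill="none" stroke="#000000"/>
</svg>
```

viewBox `0 0 153.993 183.504` with mm width/height → 1 unit = 1 mm. Flip: y_m = 183.504 − y_svg.

**Shape 1** — `<path>` rectangle, stroke `#000000` → cut (S736, F1388). Machine vertices: (38.841,104.144) → (82.008,104.144) → (82.008,91.131) → (38.841,91.131) → (38.841,104.144). Closed: final G1 returns to the first vertex.

**Shape 2** — `<polyline>` line segment, stroke `#000000` → cut (S736, F1388). Machine vertices: (57.822,13.299) → (146.309,82.336). Open path.

**Shape 3** — `<circle>` circle, stroke `#000000` → cut (S736, F1388). Machine vertices: (143.210,75.071) → (139.896,91.730) → (130.459,105.853) → (116.336,115.290) → (99.677,118.604) → (83.018,115.290) → (68.895,105.853) → (59.458,91.730) → (56.144,75.071) → (59.458,58.412) → (68.895,44.289) → (83.018,34.852) → (99.677,31.538) → (116.336,34.852) → (130.459,44.289) → (139.896,58.412) → (143.210,75.071). Closed: final G1 returns to the first vertex.

**Shape 4** — `<path>` quadratic bezier, stroke `#000000` → cut (S736, F1388). Control points (SVG): P0=(54.421,26.894), P1=(55.241,11.748), P2=(123.314,37.646); sampled at t=k/8. Machine vertices: (54.421,156.610) → (55.677,159.755) → (59.034,161.618) → (64.493,162.198) → (72.054,161.495) → (81.717,159.510) → (93.481,156.242) → (107.347,151.691) → (123.314,145.858). Open path.

(bCNC post)
(Date: synthetic)
G21
G90
G0 X38.841 Y104.144
M3 S736
G01 X82.008 Y104.144 F1388
G01 X82.008 Y91.131 F1388
G01 X38.841 Y91.131 F1388
G01 X38.841 Y104.144 F1388
M5
G0 X57.822 Y13.299
M3 S736
G01 X146.309 Y82.336 F1388
M5
G0 X143.210 Y75.071
M3 S736
G01 X139.896 Y91.730 F1388
G01 X130.459 Y105.853 F1388
G01 X116.336 Y115.290 F1388
G01 X99.677 Y118.604 F1388
G01 X83.018 Y115.290 F1388
G01 X68.895 Y105.853 F1388
G01 X59.458 Y91.730 F1388
G01 X56.144 Y75.071 F1388
G01 X59.458 Y58.412 F1388
G01 X68.895 Y44.289 F1388
G01 X83.018 Y34.852 F1388
G01 X99.677 Y31.538 F1388
G01 X116.336 Y34.852 F1388
G01 X130.459 Y44.289 F1388
G01 X139.896 Y58.412 F1388
G01 X143.210 Y75.071 F1388
M5
G0 X54.421 Y156.610
M3 S736
G01 X55.677 Y159.755 F1388
G01 X59.034 Y161.618 F1388
G01 X64.493 Y162.198 F1388
G01 X72.054 Y161.495 F1388
G01 X81.717 Y159.510 F1388
G01 X93.481 Y156.242 F1388
G01 X107.347 Y151.691 F1388
G01 X123.314 Y145.858 F1388
M5
G0 X0.000 Y0.000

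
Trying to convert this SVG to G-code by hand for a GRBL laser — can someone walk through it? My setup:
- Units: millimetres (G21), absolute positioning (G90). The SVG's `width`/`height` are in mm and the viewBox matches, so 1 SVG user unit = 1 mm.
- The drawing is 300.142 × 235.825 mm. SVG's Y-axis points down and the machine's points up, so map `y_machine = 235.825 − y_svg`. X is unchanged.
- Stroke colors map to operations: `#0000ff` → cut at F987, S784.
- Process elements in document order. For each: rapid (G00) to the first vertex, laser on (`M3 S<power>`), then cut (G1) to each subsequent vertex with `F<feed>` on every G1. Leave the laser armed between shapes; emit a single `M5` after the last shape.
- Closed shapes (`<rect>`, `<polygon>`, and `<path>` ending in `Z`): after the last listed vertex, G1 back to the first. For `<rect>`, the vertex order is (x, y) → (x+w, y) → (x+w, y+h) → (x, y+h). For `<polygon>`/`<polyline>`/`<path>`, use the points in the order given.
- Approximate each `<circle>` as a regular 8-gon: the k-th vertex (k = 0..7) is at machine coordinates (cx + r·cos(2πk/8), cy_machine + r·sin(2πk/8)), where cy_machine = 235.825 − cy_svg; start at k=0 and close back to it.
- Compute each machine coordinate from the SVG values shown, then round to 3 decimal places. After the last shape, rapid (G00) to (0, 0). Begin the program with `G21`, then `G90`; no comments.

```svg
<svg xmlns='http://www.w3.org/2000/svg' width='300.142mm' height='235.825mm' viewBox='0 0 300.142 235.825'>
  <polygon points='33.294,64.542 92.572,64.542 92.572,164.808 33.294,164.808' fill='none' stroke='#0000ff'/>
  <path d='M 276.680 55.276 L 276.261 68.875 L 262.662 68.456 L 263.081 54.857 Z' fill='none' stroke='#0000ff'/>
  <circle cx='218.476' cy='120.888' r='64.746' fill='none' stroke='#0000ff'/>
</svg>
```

Since the viewBox matches the mm dimensions, user units are millimetres directly. The only transform is the Y-flip y_m = 235.825 − y_svg.

Shape 1 is a rectangle drawn with `<polygon>`. Its stroke #0000ff means cut at S784, F987. After flipping Y the toolpath is (33.294,171.283) → (92.572,171.283) → (92.572,71.017) → (33.294,71.017) → (33.294,171.283), returning to the start.

Shape 2 is a regular polygon drawn with `<path>`. Its stroke #0000ff means cut at S784, F987. After flipping Y the toolpath is (276.680,180.549) → (276.261,166.950) → (262.662,167.369) → (263.081,180.968) → (276.680,180.549), returning to the start.

Shape 3 is a circle drawn with `<circle>`. Its stroke #0000ff means cut at S784, F987. After flipping Y the toolpath is (283.222,114.937) → (264.258,160.719) → (218.476,179.683) → (172.694,160.719) → (153.730,114.937) → (172.694,69.155) → (218.476,50.191) → (264.258,69.155) → (283.222,114.937), returning to the start.

G21
G90
G00 X33.294 Y171.283
M3 S784
G1 X92.572 Y171.283 F987
G1 X92.572 Y71.017 F987
G1 X33.294 Y71.017 F987
G1 X33.294 Y171.283 F987
G00 X276.680 Y180.549
M3 S784
G1 X276.261 Y166.950 F987
G1 X262.662 Y167.369 F987
G1 X263.081 Y180.968 F987
G1 X276.680 Y180.549 F987
G00 X283.222 Y114.937
M3 S784
G1 X264.258 Y160.719 F987
G1 X218.476 Y179.683 F987
G1 X172.694 Y160.719 F987
G1 X153.730 Y114.937 F987
G1 X172.694 Y69.155 F987
G1 X218.476 Y50.191 F987
G1 X264.258 Y69.155 F987
G1 X283.222 Y114.937 F987
M5
G00 X0.000 Y0.000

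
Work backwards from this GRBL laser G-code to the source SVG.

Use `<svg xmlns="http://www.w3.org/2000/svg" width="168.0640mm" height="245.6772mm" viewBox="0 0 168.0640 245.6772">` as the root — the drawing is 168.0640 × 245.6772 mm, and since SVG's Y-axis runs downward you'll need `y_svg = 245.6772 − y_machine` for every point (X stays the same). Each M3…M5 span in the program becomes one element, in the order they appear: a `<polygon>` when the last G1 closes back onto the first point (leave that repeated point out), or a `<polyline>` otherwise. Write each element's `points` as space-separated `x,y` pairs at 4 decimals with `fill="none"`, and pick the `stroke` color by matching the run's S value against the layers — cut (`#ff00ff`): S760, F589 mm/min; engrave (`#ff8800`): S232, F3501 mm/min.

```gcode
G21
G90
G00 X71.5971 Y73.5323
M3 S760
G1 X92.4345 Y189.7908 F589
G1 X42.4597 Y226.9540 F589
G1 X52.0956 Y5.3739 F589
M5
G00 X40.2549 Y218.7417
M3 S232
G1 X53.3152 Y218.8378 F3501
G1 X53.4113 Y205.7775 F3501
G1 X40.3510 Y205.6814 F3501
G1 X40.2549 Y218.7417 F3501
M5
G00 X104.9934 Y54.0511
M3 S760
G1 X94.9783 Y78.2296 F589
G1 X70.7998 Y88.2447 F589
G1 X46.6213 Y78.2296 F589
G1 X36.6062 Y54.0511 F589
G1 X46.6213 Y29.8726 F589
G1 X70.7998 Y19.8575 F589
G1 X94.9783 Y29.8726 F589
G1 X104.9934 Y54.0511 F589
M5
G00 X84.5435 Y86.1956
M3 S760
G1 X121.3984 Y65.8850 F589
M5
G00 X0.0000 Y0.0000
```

<svg xmlns="http://www.w3.org/2000/svg" width="168.0640mm" height="245.6772mm" viewBox="0 0 168.0640 245.6772">
  <polyline points="71.5971,172.1449 92.4345,55.8864 42.4597,18.7232 52.0956,240.3033" fill="none" stroke="#ff00ff"/>
  <polygon points="40.2549,26.9355 53.3152,26.8394 53.4113,39.8997 40.3510,39.9958" fill="none" stroke="#ff8800"/>
  <polygon points="104.9934,191.6261 94.9783,167.4476 70.7998,157.4325 46.6213,167.4476 36.6062,191.6261 46.6213,215.8046 70.7998,225.8197 94.9783,215.8046" fill="none" stroke="#ff00ff"/>
  <polyline points="84.5435,159.4816 121.3984,179.7922" fill="none" stroke="#ff00ff"/>
</svg>

Machine Y-up, SVG Y-down with viewBox height 245.6772, so y_svg = 245.6772 − y_machine; X carries over.

Run 1: S760 ⇒ cut layer `#ff00ff`. The run is open, so emit a `<polyline>` with points (Y-flipped): 71.5971,172.1449 92.4345,55.8864 42.4597,18.7232 52.0956,240.3033.

Run 2: power S232 maps to stroke `#ff8800` (engrave). The run returns to its start, so emit a `<polygon>` with points (Y-flipped): 40.2549,26.9355 53.3152,26.8394 53.4113,39.8997 40.3510,39.9958.

Run 3: the run's S760 means `#ff00ff` (cut). The run returns to its start, so emit a `<polygon>` with points (Y-flipped): 104.9934,191.6261 94.9783,167.4476 70.7998,157.4325 46.6213,167.4476 36.6062,191.6261 46.6213,215.8046 70.7998,225.8197 94.9783,215.8046.

Run 4: the run's S760 means `#ff00ff` (cut). The run is open, so emit a `<polyline>` with points (Y-flipped): 84.5435,159.4816 121.3984,179.7922.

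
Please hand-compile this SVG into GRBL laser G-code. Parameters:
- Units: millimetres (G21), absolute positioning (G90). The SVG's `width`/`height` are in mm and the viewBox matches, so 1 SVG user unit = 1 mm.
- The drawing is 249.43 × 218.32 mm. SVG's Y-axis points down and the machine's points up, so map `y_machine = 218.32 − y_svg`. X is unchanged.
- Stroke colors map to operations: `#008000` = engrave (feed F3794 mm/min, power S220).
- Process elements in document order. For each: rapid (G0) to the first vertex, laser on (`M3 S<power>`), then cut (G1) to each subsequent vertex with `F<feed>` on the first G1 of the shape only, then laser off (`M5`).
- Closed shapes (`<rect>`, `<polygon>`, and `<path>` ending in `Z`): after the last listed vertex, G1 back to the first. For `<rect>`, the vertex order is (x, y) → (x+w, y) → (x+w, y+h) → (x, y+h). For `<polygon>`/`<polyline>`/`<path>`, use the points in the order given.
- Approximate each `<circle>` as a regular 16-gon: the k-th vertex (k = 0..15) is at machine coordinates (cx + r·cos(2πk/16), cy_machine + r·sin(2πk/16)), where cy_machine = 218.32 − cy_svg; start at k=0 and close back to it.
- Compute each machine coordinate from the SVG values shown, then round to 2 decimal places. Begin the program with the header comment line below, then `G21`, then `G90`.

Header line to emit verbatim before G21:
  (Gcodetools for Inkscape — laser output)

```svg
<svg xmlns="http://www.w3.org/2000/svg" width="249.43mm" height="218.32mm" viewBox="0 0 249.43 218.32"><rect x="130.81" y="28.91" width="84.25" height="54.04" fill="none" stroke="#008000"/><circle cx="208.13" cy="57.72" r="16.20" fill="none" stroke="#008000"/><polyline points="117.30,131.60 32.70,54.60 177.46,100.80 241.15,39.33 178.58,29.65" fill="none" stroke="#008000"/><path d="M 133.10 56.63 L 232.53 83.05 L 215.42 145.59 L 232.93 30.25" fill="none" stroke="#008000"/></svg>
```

(Gcodetools for Inkscape — laser output)
G21
G90
G0 X130.81 Y189.41
M3 S220
G1 X215.06 Y189.41 F3794
G1 X215.06 Y135.37
G1 X130.81 Y135.37
G1 X130.81 Y189.41
M5
G0 X224.33 Y160.60
M3 S220
G1 X223.10 Y166.80 F3794
G1 X219.59 Y172.06
G1 X214.33 Y175.57
G1 X208.13 Y176.80
G1 X201.93 Y175.57
G1 X196.67 Y172.06
G1 X193.16 Y166.80
G1 X191.93 Y160.60
G1 X193.16 Y154.40
G1 X196.67 Y149.14
G1 X201.93 Y145.63
G1 X208.13 Y144.40
G1 X214.33 Y145.63
G1 X219.59 Y149.14
G1 X223.10 Y154.40
G1 X224.33 Y160.60
M5
G0 X117.30 Y86.72
M3 S220
G1 X32.70 Y163.72 F3794
G1 X177.46 Y117.52
G1 X241.15 Y178.99
G1 X178.58 Y188.67
M5
G0 X133.10 Y161.69
M3 S220
G1 X232.53 Y135.27 F3794
G1 X215.42 Y72.73
G1 X232.93 Y188.07
M5

viewBox `0 0 249.43 218.32` with mm width/height → 1 unit = 1 mm. Flip: y_m = 218.32 − y_svg.

**Shape 1** — `<rect>` rectangle, stroke `#008000` → engrave (S220, F3794). Machine vertices: (130.81,189.41) → (215.06,189.41) → (215.06,135.37) → (130.81,135.37) → (130.81,189.41). Closed: final G1 returns to the first vertex.

**Shape 2** — `<circle>` circle, stroke `#008000` → engrave (S220, F3794). Machine vertices: (224.33,160.60) → (223.10,166.80) → (219.59,172.06) → (214.33,175.57) → (208.13,176.80) → (201.93,175.57) → (196.67,172.06) → (193.16,166.80) → (191.93,160.60) → (193.16,154.40) → (196.67,149.14) → (201.93,145.63) → (208.13,144.40) → (214.33,145.63) → (219.59,149.14) → (223.10,154.40) → (224.33,160.60). Closed: final G1 returns to the first vertex.

**Shape 3** — `<polyline>` open polyline, stroke `#008000` → engrave (S220, F3794). Machine vertices: (117.30,86.72) → (32.70,163.72) → (177.46,117.52) → (241.15,178.99) → (178.58,188.67). Open path.

**Shape 4** — `<path>` open polyline, stroke `#008000` → engrave (S220, F3794). Machine vertices: (133.10,161.69) → (232.53,135.27) → (215.42,72.73) → (232.93,188.07). Open path.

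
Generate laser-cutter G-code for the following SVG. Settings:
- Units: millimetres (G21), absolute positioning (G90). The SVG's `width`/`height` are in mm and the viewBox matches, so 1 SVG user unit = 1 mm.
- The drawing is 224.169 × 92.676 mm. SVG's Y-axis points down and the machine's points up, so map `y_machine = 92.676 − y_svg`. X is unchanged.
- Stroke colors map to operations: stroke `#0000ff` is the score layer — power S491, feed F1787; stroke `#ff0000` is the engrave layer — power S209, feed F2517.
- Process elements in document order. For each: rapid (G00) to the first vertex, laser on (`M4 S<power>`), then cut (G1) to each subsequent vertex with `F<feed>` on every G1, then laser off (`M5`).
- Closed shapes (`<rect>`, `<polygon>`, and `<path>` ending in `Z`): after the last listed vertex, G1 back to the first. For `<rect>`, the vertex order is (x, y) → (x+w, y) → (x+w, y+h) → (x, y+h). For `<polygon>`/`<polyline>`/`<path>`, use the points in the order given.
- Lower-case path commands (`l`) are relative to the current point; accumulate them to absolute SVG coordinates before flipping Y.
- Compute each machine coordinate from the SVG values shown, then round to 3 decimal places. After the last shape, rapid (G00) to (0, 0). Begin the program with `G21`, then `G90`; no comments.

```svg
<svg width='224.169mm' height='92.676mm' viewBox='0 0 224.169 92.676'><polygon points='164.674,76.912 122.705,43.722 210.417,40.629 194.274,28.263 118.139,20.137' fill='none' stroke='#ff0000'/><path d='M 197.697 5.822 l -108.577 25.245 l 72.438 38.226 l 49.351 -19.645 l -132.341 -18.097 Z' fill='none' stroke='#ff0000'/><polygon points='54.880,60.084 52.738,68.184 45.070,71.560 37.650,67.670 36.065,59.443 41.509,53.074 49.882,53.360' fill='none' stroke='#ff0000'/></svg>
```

G21
G90
G00 X164.674 Y15.764
M4 S209
G1 X122.705 Y48.954 F2517
G1 X210.417 Y52.047 F2517
G1 X194.274 Y64.413 F2517
G1 X118.139 Y72.539 F2517
G1 X164.674 Y15.764 F2517
M5
G00 X197.697 Y86.854
M4 S209
G1 X89.120 Y61.609 F2517
G1 X161.558 Y23.383 F2517
G1 X210.909 Y43.028 F2517
G1 X78.568 Y61.125 F2517
G1 X197.697 Y86.854 F2517
M5
G00 X54.880 Y32.592
M4 S209
G1 X52.738 Y24.492 F2517
G1 X45.070 Y21.116 F2517
G1 X37.650 Y25.006 F2517
G1 X36.065 Y33.233 F2517
G1 X41.509 Y39.602 F2517
G1 X49.882 Y39.316 F2517
G1 X54.880 Y32.592 F2517
M5
G00 X0.000 Y0.000

1 u = 1 mm; y_m = 92.676 − y.

[1] `<polygon>` closed polygon, #ff0000→engrave S209 F2517: (164.674,15.764) → (122.705,48.954) → (210.417,52.047) → (194.274,64.413) → (118.139,72.539) → (164.674,15.764) (closed)

[2] `<path>` closed polygon, #ff0000→engrave S209 F2517: (197.697,86.854) → (89.120,61.609) → (161.558,23.383) → (210.909,43.028) → (78.568,61.125) → (197.697,86.854) (closed)

[3] `<polygon>` regular polygon, #ff0000→engrave S209 F2517: (54.880,32.592) → (52.738,24.492) → (45.070,21.116) → (37.650,25.006) → (36.065,33.233) → (41.509,39.602) → (49.882,39.316) → (54.880,32.592) (closed)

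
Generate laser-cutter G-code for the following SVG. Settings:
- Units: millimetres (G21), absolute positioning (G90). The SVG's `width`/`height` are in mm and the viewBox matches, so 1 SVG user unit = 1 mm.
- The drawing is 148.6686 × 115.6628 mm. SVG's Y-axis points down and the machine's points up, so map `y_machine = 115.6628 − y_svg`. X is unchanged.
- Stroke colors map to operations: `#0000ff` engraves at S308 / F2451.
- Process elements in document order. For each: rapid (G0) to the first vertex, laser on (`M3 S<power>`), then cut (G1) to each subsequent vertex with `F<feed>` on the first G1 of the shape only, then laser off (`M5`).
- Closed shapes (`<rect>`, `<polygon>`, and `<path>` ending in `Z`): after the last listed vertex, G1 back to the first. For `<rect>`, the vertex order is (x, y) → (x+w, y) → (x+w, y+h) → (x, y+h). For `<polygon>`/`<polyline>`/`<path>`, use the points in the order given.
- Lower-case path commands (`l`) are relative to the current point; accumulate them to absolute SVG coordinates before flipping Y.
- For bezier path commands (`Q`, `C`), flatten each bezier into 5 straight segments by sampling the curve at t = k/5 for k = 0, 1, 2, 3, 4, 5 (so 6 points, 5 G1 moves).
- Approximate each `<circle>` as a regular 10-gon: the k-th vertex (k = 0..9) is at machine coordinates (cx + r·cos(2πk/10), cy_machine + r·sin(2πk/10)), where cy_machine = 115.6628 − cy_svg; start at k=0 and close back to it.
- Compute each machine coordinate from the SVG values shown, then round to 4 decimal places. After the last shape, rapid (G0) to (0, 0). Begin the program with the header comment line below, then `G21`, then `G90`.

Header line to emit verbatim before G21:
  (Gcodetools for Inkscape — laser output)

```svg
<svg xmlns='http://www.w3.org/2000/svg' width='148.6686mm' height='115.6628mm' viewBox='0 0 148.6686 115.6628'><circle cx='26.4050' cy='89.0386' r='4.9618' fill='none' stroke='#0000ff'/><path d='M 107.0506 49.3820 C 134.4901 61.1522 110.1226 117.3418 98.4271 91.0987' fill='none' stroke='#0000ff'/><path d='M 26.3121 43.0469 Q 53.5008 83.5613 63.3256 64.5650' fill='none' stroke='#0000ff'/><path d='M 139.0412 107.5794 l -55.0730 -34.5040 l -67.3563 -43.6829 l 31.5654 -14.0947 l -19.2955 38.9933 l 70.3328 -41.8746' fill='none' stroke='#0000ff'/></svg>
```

(Gcodetools for Inkscape — laser output)
G21
G90
G0 X31.3668 Y26.6242
M3 S308
G1 X30.4192 Y29.5407 F2451
G1 X27.9383 Y31.3432
G1 X24.8717 Y31.3432
G1 X22.3908 Y29.5407
G1 X21.4432 Y26.6242
G1 X22.3908 Y23.7077
G1 X24.8717 Y21.9052
G1 X27.9383 Y21.9052
G1 X30.4192 Y23.7077
G1 X31.3668 Y26.6242
M5
G0 X107.0506 Y66.2808
M3 S308
G1 X117.8133 Y54.9032 F2451
G1 X119.2373 Y38.9538
G1 X114.4176 Y24.5215
G1 X106.4492 Y17.6953
G1 X98.4271 Y24.5641
M5
G0 X26.3121 Y72.6159
M3 S308
G1 X36.4930 Y58.7906 F2451
G1 X45.2848 Y49.7261
G1 X52.6875 Y45.4225
G1 X58.7011 Y45.8797
G1 X63.3256 Y51.0978
M5
G0 X139.0412 Y8.0834
M3 S308
G1 X83.9682 Y42.5874 F2451
G1 X16.6119 Y86.2703
G1 X48.1773 Y100.3650
G1 X28.8818 Y61.3717
G1 X99.2146 Y103.2463
M5
G0 X0.0000 Y0.0000

1 u = 1 mm; y_m = 115.6628 − y.

[1] `<circle>` circle, #0000ff→engrave S308 F2451: (31.3668,26.6242) → (30.4192,29.5407) → (27.9383,31.3432) → (24.8717,31.3432) → (22.3908,29.5407) → (21.4432,26.6242) → (22.3908,23.7077) → (24.8717,21.9052) → (27.9383,21.9052) → (30.4192,23.7077) → (31.3668,26.6242) (closed)

[2] `<path>` cubic bezier, #0000ff→engrave S308 F2451: (107.0506,66.2808) → (117.8133,54.9032) → (119.2373,38.9538) → (114.4176,24.5215) → (106.4492,17.6953) → (98.4271,24.5641)

[3] `<path>` quadratic bezier, #0000ff→engrave S308 F2451: (26.3121,72.6159) → (36.4930,58.7906) → (45.2848,49.7261) → (52.6875,45.4225) → (58.7011,45.8797) → (63.3256,51.0978)

[4] `<path>` open polyline, #0000ff→engrave S308 F2451: (139.0412,8.0834) → (83.9682,42.5874) → (16.6119,86.2703) → (48.1773,100.3650) → (28.8818,61.3717) → (99.2146,103.2463)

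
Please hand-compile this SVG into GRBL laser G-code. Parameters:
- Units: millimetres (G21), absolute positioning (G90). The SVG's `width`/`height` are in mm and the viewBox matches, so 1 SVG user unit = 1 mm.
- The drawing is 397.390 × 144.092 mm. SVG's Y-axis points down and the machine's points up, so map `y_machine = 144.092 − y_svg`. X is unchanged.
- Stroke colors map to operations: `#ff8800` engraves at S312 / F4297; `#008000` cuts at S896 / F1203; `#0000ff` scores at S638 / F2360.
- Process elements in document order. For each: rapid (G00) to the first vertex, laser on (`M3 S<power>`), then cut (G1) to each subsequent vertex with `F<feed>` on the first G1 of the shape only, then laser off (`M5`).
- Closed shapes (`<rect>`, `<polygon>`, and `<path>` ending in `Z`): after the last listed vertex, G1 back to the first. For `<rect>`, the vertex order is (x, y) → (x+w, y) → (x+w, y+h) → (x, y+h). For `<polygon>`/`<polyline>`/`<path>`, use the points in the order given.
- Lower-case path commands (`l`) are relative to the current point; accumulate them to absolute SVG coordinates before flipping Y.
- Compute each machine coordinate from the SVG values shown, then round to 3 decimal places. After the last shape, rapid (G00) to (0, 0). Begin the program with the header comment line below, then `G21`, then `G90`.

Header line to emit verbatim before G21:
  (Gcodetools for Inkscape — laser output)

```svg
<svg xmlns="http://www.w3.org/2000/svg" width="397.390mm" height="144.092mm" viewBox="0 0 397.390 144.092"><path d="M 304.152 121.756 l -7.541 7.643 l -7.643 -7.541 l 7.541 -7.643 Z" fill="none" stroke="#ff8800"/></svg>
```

viewBox `0 0 397.390 144.092` with mm width/height → 1 unit = 1 mm. Flip: y_m = 144.092 − y_svg.

**Shape 1** — `<path>` regular polygon, stroke `#ff8800` → engrave (S312, F4297). Machine vertices: (304.152,22.336) → (296.611,14.693) → (288.968,22.234) → (296.509,29.877) → (304.152,22.336). Closed: final G1 returns to the first vertex.

(Gcodetools for Inkscape — laser output)
G21
G90
G00 X304.152 Y22.336
M3 S312
G1 X296.611 Y14.693 F4297
G1 X288.968 Y22.234
G1 X296.509 Y29.877
G1 X304.152 Y22.336
M5
G00 X0.000 Y0.000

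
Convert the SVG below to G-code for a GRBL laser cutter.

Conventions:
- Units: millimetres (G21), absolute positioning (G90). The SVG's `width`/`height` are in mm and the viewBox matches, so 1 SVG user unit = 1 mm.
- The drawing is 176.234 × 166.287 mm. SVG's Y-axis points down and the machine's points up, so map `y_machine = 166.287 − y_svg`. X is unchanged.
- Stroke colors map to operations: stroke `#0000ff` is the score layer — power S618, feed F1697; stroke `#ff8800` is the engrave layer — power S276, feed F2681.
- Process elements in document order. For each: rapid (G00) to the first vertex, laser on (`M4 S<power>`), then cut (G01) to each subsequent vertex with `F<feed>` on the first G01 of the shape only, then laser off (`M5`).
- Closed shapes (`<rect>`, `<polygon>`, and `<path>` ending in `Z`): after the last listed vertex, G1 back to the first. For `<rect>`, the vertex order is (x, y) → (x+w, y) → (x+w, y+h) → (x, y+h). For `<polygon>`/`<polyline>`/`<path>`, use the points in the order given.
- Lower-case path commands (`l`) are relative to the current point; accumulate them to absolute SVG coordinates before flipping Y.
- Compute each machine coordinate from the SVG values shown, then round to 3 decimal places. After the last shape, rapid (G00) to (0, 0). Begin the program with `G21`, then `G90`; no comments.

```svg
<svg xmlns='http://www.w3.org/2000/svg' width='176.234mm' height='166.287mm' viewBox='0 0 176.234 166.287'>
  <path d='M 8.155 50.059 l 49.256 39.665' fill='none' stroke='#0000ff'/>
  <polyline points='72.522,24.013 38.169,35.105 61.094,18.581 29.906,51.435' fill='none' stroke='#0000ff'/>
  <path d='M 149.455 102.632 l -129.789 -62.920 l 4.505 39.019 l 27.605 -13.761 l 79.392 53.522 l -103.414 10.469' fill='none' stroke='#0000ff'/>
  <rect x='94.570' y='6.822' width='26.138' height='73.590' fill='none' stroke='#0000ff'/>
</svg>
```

G21
G90
G00 X8.155 Y116.228
M4 S618
G01 X57.411 Y76.563 F1697
M5
G00 X72.522 Y142.274
M4 S618
G01 X38.169 Y131.182 F1697
G01 X61.094 Y147.706
G01 X29.906 Y114.852
M5
G00 X149.455 Y63.655
M4 S618
G01 X19.666 Y126.575 F1697
G01 X24.171 Y87.556
G01 X51.776 Y101.317
G01 X131.168 Y47.795
G01 X27.754 Y37.326
M5
G00 X94.570 Y159.465
M4 S618
G01 X120.708 Y159.465 F1697
G01 X120.708 Y85.875
G01 X94.570 Y85.875
G01 X94.570 Y159.465
M5
G00 X0.000 Y0.000

viewBox `0 0 176.234 166.287` with mm width/height → 1 unit = 1 mm. Flip: y_m = 166.287 − y_svg.

**Shape 1** — `<path>` line segment, stroke `#0000ff` → score (S618, F1697). Machine vertices: (8.155,116.228) → (57.411,76.563). Open path.

**Shape 2** — `<polyline>` open polyline, stroke `#0000ff` → score (S618, F1697). Machine vertices: (72.522,142.274) → (38.169,131.182) → (61.094,147.706) → (29.906,114.852). Open path.

**Shape 3** — `<path>` open polyline, stroke `#0000ff` → score (S618, F1697). Machine vertices: (149.455,63.655) → (19.666,126.575) → (24.171,87.556) → (51.776,101.317) → (131.168,47.795) → (27.754,37.326). Open path.

**Shape 4** — `<rect>` rectangle, stroke `#0000ff` → score (S618, F1697). Machine vertices: (94.570,159.465) → (120.708,159.465) → (120.708,85.875) → (94.570,85.875) → (94.570,159.465). Closed: final G1 returns to the first vertex.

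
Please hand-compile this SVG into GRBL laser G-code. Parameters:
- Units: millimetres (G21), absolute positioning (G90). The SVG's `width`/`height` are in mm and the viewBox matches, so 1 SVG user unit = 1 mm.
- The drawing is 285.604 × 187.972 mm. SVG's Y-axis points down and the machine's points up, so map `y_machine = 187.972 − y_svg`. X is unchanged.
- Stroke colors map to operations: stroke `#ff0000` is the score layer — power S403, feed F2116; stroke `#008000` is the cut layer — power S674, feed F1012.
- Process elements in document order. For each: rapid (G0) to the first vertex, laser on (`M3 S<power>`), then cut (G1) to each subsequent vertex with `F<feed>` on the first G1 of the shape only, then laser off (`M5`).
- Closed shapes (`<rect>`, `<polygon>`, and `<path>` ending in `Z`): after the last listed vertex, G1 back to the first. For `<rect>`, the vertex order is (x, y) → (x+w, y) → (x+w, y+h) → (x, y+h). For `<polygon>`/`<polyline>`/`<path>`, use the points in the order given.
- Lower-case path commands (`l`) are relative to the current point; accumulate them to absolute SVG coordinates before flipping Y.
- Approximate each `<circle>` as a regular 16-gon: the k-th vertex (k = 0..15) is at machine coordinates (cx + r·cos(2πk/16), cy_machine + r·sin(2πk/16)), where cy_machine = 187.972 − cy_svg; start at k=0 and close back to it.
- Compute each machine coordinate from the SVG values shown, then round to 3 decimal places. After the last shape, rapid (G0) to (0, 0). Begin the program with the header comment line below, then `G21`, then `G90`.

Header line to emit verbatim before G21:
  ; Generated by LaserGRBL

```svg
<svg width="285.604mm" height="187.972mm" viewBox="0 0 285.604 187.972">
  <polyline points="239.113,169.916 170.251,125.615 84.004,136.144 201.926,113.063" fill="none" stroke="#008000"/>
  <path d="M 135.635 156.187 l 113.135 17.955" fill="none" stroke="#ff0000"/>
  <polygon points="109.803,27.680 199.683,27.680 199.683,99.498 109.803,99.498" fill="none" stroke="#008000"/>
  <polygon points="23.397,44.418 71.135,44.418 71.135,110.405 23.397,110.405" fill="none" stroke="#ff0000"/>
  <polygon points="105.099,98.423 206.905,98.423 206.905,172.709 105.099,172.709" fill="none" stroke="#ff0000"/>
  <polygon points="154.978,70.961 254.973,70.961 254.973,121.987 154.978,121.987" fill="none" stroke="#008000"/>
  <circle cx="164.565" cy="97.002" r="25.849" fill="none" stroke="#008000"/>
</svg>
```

1 u = 1 mm; y_m = 187.972 − y.

[1] `<polyline>` open polyline, #008000→cut S674 F1012: (239.113,18.056) → (170.251,62.357) → (84.004,51.828) → (201.926,74.909)

[2] `<path>` line segment, #ff0000→score S403 F2116: (135.635,31.785) → (248.770,13.830)

[3] `<polygon>` rectangle, #008000→cut S674 F1012: (109.803,160.292) → (199.683,160.292) → (199.683,88.474) → (109.803,88.474) → (109.803,160.292) (closed)

[4] `<polygon>` rectangle, #ff0000→score S403 F2116: (23.397,143.554) → (71.135,143.554) → (71.135,77.567) → (23.397,77.567) → (23.397,143.554) (closed)

[5] `<polygon>` rectangle, #ff0000→score S403 F2116: (105.099,89.549) → (206.905,89.549) → (206.905,15.263) → (105.099,15.263) → (105.099,89.549) (closed)

[6] `<polygon>` rectangle, #008000→cut S674 F1012: (154.978,117.011) → (254.973,117.011) → (254.973,65.985) → (154.978,65.985) → (154.978,117.011) (closed)

[7] `<circle>` circle, #008000→cut S674 F1012: (190.414,90.970) → (188.446,100.862) → (182.843,109.248) → (174.457,114.851) → (164.565,116.819) → (154.673,114.851) → (146.287,109.248) → (140.684,100.862) → (138.716,90.970) → (140.684,81.078) → (146.287,72.692) → (154.673,67.089) → (164.565,65.121) → (174.457,67.089) → (182.843,72.692) → (188.446,81.078) → (190.414,90.970) (closed)

; Generated by LaserGRBL
G21
G90
G0 X239.113 Y18.056
M3 S674
G1 X170.251 Y62.357 F1012
G1 X84.004 Y51.828
G1 X201.926 Y74.909
M5
G0 X135.635 Y31.785
M3 S403
G1 X248.770 Y13.830 F2116
M5
G0 X109.803 Y160.292
M3 S674
G1 X199.683 Y160.292 F1012
G1 X199.683 Y88.474
G1 X109.803 Y88.474
G1 X109.803 Y160.292
M5
G0 X23.397 Y143.554
M3 S403
G1 X71.135 Y143.554 F2116
G1 X71.135 Y77.567
G1 X23.397 Y77.567
G1 X23.397 Y143.554
M5
G0 X105.099 Y89.549
M3 S403
G1 X206.905 Y89.549 F2116
G1 X206.905 Y15.263
G1 X105.099 Y15.263
G1 X105.099 Y89.549
M5
G0 X154.978 Y117.011
M3 S674
G1 X254.973 Y117.011 F1012
G1 X254.973 Y65.985
G1 X154.978 Y65.985
G1 X154.978 Y117.011
M5
G0 X190.414 Y90.970
M3 S674
G1 X188.446 Y100.862 F1012
G1 X182.843 Y109.248
G1 X174.457 Y114.851
G1 X164.565 Y116.819
G1 X154.673 Y114.851
G1 X146.287 Y109.248
G1 X140.684 Y100.862
G1 X138.716 Y90.970
G1 X140.684 Y81.078
G1 X146.287 Y72.692
G1 X154.673 Y67.089
G1 X164.565 Y65.121
G1 X174.457 Y67.089
G1 X182.843 Y72.692
G1 X188.446 Y81.078
G1 X190.414 Y90.970
M5
G0 X0.000 Y0.000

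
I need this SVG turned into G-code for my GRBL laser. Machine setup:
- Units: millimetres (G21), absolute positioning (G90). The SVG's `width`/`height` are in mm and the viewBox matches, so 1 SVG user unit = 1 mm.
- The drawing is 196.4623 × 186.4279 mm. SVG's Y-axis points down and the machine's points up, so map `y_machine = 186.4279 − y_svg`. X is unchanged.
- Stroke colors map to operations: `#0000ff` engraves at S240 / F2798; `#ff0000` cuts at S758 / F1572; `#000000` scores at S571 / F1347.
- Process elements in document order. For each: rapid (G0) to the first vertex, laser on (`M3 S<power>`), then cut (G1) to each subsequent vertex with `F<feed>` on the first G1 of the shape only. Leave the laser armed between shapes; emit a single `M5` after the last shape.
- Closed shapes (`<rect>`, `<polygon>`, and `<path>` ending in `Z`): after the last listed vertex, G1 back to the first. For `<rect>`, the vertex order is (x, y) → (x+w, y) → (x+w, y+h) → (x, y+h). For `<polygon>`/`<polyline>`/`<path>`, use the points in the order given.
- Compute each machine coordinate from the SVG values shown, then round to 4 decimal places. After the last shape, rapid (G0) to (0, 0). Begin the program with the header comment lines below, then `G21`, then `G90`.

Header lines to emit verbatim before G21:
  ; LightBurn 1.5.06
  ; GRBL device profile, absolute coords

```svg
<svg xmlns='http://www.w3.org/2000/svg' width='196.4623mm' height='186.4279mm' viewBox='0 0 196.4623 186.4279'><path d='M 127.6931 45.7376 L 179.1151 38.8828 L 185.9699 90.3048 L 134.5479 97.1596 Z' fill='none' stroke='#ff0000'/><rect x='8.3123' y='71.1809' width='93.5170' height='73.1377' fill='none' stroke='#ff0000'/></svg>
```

Since the viewBox matches the mm dimensions, user units are millimetres directly. The only transform is the Y-flip y_m = 186.4279 − y_svg.

Shape 1 is a regular polygon drawn with `<path>`. Its stroke #ff0000 means cut at S758, F1572. After flipping Y the toolpath is (127.6931,140.6903) → (179.1151,147.5451) → (185.9699,96.1231) → (134.5479,89.2683) → (127.6931,140.6903), returning to the start.

Shape 2 is a rectangle drawn with `<rect>`. Its stroke #ff0000 means cut at S758, F1572. After flipping Y the toolpath is (8.3123,115.2470) → (101.8293,115.2470) → (101.8293,42.1093) → (8.3123,42.1093) → (8.3123,115.2470), returning to the start.

; LightBurn 1.5.06
; GRBL device profile, absolute coords
G21
G90
G0 X127.6931 Y140.6903
M3 S758
G1 X179.1151 Y147.5451 F1572
G1 X185.9699 Y96.1231
G1 X134.5479 Y89.2683
G1 X127.6931 Y140.6903
G0 X8.3123 Y115.2470
M3 S758
G1 X101.8293 Y115.2470 F1572
G1 X101.8293 Y42.1093
G1 X8.3123 Y42.1093
G1 X8.3123 Y115.2470
M5
G0 X0.0000 Y0.0000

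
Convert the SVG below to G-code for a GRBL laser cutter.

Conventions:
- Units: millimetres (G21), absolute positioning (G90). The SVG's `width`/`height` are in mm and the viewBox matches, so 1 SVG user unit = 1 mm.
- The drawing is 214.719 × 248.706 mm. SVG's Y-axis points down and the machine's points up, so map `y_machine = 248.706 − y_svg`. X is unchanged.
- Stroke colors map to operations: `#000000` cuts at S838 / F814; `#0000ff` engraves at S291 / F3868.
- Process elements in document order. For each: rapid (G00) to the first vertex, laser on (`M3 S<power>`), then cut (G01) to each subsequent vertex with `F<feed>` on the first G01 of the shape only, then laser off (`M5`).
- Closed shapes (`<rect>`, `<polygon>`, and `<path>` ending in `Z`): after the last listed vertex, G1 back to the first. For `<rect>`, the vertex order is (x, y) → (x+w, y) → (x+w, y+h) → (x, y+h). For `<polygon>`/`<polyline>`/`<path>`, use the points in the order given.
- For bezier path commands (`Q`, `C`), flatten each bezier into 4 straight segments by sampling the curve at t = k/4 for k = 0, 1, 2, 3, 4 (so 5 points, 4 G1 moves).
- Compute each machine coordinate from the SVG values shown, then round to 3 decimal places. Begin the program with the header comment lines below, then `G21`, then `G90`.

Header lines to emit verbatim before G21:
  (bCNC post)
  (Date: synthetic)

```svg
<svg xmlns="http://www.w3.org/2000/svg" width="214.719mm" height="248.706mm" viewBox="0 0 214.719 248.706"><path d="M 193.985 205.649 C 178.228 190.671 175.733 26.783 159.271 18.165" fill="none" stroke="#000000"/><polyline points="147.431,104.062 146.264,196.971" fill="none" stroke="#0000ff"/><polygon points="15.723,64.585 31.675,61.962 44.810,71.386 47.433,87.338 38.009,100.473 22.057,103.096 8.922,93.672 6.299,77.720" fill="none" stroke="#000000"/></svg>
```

(bCNC post)
(Date: synthetic)
G21
G90
G00 X193.985 Y43.057
M3 S838
G01 X184.228 Y77.458 F814
G01 X176.892 Y139.184
G01 X169.424 Y199.717
G01 X159.271 Y230.541
M5
G00 X147.431 Y144.644
M3 S291
G01 X146.264 Y51.735 F3868
M5
G00 X15.723 Y184.121
M3 S838
G01 X31.675 Y186.744 F814
G01 X44.810 Y177.320
G01 X47.433 Y161.368
G01 X38.009 Y148.233
G01 X22.057 Y145.610
G01 X8.922 Y155.034
G01 X6.299 Y170.986
G01 X15.723 Y184.121
M5

1 u = 1 mm; y_m = 248.706 − y.

[1] `<path>` cubic bezier, #000000→cut S838 F814: (193.985,43.057) → (184.228,77.458) → (176.892,139.184) → (169.424,199.717) → (159.271,230.541)

[2] `<polyline>` line segment, #0000ff→engrave S291 F3868: (147.431,144.644) → (146.264,51.735)

[3] `<polygon>` regular polygon, #000000→cut S838 F814: (15.723,184.121) → (31.675,186.744) → (44.810,177.320) → (47.433,161.368) → (38.009,148.233) → (22.057,145.610) → (8.922,155.034) → (6.299,170.986) → (15.723,184.121) (closed)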